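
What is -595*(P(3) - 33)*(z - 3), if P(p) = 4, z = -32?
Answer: -603925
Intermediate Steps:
-595*(P(3) - 33)*(z - 3) = -595*(4 - 33)*(-32 - 3) = -(-17255)*(-35) = -595*1015 = -603925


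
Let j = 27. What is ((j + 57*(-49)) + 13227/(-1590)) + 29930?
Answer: 14392511/530 ≈ 27156.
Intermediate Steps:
((j + 57*(-49)) + 13227/(-1590)) + 29930 = ((27 + 57*(-49)) + 13227/(-1590)) + 29930 = ((27 - 2793) + 13227*(-1/1590)) + 29930 = (-2766 - 4409/530) + 29930 = -1470389/530 + 29930 = 14392511/530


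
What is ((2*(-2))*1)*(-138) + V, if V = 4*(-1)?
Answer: 548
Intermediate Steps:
V = -4
((2*(-2))*1)*(-138) + V = ((2*(-2))*1)*(-138) - 4 = -4*1*(-138) - 4 = -4*(-138) - 4 = 552 - 4 = 548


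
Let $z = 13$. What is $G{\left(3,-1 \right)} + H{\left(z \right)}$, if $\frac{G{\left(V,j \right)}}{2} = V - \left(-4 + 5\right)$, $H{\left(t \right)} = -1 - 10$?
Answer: $-7$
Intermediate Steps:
$H{\left(t \right)} = -11$
$G{\left(V,j \right)} = -2 + 2 V$ ($G{\left(V,j \right)} = 2 \left(V - \left(-4 + 5\right)\right) = 2 \left(V - 1\right) = 2 \left(-1 + V\right) = -2 + 2 V$)
$G{\left(3,-1 \right)} + H{\left(z \right)} = \left(-2 + 2 \cdot 3\right) - 11 = \left(-2 + 6\right) - 11 = 4 - 11 = -7$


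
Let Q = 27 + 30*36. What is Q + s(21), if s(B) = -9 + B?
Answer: 1119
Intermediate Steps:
Q = 1107 (Q = 27 + 1080 = 1107)
Q + s(21) = 1107 + (-9 + 21) = 1107 + 12 = 1119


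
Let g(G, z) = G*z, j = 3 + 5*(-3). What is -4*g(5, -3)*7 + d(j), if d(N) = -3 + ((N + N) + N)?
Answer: 381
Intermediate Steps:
j = -12 (j = 3 - 15 = -12)
d(N) = -3 + 3*N (d(N) = -3 + (2*N + N) = -3 + 3*N)
-4*g(5, -3)*7 + d(j) = -20*(-3)*7 + (-3 + 3*(-12)) = -4*(-15)*7 + (-3 - 36) = 60*7 - 39 = 420 - 39 = 381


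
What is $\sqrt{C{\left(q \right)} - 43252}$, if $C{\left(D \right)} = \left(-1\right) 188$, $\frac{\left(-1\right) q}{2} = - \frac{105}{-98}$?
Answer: $4 i \sqrt{2715} \approx 208.42 i$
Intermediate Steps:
$q = - \frac{15}{7}$ ($q = - 2 \left(- \frac{105}{-98}\right) = - 2 \left(\left(-105\right) \left(- \frac{1}{98}\right)\right) = \left(-2\right) \frac{15}{14} = - \frac{15}{7} \approx -2.1429$)
$C{\left(D \right)} = -188$
$\sqrt{C{\left(q \right)} - 43252} = \sqrt{-188 - 43252} = \sqrt{-43440} = 4 i \sqrt{2715}$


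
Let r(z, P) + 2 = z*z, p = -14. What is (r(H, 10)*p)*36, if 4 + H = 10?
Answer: -17136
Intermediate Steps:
H = 6 (H = -4 + 10 = 6)
r(z, P) = -2 + z² (r(z, P) = -2 + z*z = -2 + z²)
(r(H, 10)*p)*36 = ((-2 + 6²)*(-14))*36 = ((-2 + 36)*(-14))*36 = (34*(-14))*36 = -476*36 = -17136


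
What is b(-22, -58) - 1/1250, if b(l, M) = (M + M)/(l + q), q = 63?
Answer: -145041/51250 ≈ -2.8301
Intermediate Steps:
b(l, M) = 2*M/(63 + l) (b(l, M) = (M + M)/(l + 63) = (2*M)/(63 + l) = 2*M/(63 + l))
b(-22, -58) - 1/1250 = 2*(-58)/(63 - 22) - 1/1250 = 2*(-58)/41 - 1*1/1250 = 2*(-58)*(1/41) - 1/1250 = -116/41 - 1/1250 = -145041/51250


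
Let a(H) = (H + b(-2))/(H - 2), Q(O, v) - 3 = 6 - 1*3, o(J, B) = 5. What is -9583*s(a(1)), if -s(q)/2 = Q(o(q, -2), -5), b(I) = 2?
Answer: 114996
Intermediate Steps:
Q(O, v) = 6 (Q(O, v) = 3 + (6 - 1*3) = 3 + (6 - 3) = 3 + 3 = 6)
a(H) = (2 + H)/(-2 + H) (a(H) = (H + 2)/(H - 2) = (2 + H)/(-2 + H))
s(q) = -12 (s(q) = -2*6 = -12)
-9583*s(a(1)) = -9583*(-12) = 114996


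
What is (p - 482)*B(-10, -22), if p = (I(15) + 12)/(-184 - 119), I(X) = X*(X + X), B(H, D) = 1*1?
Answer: -48836/101 ≈ -483.52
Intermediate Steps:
B(H, D) = 1
I(X) = 2*X**2 (I(X) = X*(2*X) = 2*X**2)
p = -154/101 (p = (2*15**2 + 12)/(-184 - 119) = (2*225 + 12)/(-303) = (450 + 12)*(-1/303) = 462*(-1/303) = -154/101 ≈ -1.5248)
(p - 482)*B(-10, -22) = (-154/101 - 482)*1 = -48836/101*1 = -48836/101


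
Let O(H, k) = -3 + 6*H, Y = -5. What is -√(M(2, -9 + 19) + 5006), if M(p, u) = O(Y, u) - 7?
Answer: -√4966 ≈ -70.470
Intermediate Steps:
M(p, u) = -40 (M(p, u) = (-3 + 6*(-5)) - 7 = (-3 - 30) - 7 = -33 - 7 = -40)
-√(M(2, -9 + 19) + 5006) = -√(-40 + 5006) = -√4966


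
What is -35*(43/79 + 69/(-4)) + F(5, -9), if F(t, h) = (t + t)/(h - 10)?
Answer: 3507375/6004 ≈ 584.17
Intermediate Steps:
F(t, h) = 2*t/(-10 + h) (F(t, h) = (2*t)/(-10 + h) = 2*t/(-10 + h))
-35*(43/79 + 69/(-4)) + F(5, -9) = -35*(43/79 + 69/(-4)) + 2*5/(-10 - 9) = -35*(43*(1/79) + 69*(-1/4)) + 2*5/(-19) = -35*(43/79 - 69/4) + 2*5*(-1/19) = -35*(-5279/316) - 10/19 = 184765/316 - 10/19 = 3507375/6004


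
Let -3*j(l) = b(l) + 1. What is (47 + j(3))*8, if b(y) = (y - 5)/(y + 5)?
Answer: 374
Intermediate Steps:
b(y) = (-5 + y)/(5 + y)
j(l) = -1/3 - (-5 + l)/(3*(5 + l)) (j(l) = -((-5 + l)/(5 + l) + 1)/3 = -(1 + (-5 + l)/(5 + l))/3 = -1/3 - (-5 + l)/(3*(5 + l)))
(47 + j(3))*8 = (47 - 2*3/(15 + 3*3))*8 = (47 - 2*3/(15 + 9))*8 = (47 - 2*3/24)*8 = (47 - 2*3*1/24)*8 = (47 - 1/4)*8 = (187/4)*8 = 374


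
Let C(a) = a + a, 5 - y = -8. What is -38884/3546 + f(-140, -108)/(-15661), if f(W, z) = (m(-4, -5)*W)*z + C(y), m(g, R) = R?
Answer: -170488460/27766953 ≈ -6.1400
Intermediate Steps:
y = 13 (y = 5 - 1*(-8) = 5 + 8 = 13)
C(a) = 2*a
f(W, z) = 26 - 5*W*z (f(W, z) = (-5*W)*z + 2*13 = -5*W*z + 26 = 26 - 5*W*z)
-38884/3546 + f(-140, -108)/(-15661) = -38884/3546 + (26 - 5*(-140)*(-108))/(-15661) = -38884*1/3546 + (26 - 75600)*(-1/15661) = -19442/1773 - 75574*(-1/15661) = -19442/1773 + 75574/15661 = -170488460/27766953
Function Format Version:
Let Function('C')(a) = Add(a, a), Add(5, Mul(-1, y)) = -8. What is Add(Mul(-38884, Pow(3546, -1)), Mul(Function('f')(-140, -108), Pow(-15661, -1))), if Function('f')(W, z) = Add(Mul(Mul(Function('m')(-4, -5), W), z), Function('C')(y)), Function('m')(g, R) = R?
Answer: Rational(-170488460, 27766953) ≈ -6.1400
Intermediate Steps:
y = 13 (y = Add(5, Mul(-1, -8)) = Add(5, 8) = 13)
Function('C')(a) = Mul(2, a)
Function('f')(W, z) = Add(26, Mul(-5, W, z)) (Function('f')(W, z) = Add(Mul(Mul(-5, W), z), Mul(2, 13)) = Add(Mul(-5, W, z), 26) = Add(26, Mul(-5, W, z)))
Add(Mul(-38884, Pow(3546, -1)), Mul(Function('f')(-140, -108), Pow(-15661, -1))) = Add(Mul(-38884, Pow(3546, -1)), Mul(Add(26, Mul(-5, -140, -108)), Pow(-15661, -1))) = Add(Mul(-38884, Rational(1, 3546)), Mul(Add(26, -75600), Rational(-1, 15661))) = Add(Rational(-19442, 1773), Mul(-75574, Rational(-1, 15661))) = Add(Rational(-19442, 1773), Rational(75574, 15661)) = Rational(-170488460, 27766953)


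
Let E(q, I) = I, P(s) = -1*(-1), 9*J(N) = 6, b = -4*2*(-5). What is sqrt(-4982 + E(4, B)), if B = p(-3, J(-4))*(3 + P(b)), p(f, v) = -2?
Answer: I*sqrt(4990) ≈ 70.64*I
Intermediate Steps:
b = 40 (b = -8*(-5) = 40)
J(N) = 2/3 (J(N) = (1/9)*6 = 2/3)
P(s) = 1
B = -8 (B = -2*(3 + 1) = -2*4 = -8)
sqrt(-4982 + E(4, B)) = sqrt(-4982 - 8) = sqrt(-4990) = I*sqrt(4990)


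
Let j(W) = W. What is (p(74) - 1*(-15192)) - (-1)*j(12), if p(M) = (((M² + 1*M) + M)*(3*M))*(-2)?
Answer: -2481852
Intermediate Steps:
p(M) = -6*M*(M² + 2*M) (p(M) = (((M² + M) + M)*(3*M))*(-2) = (((M + M²) + M)*(3*M))*(-2) = ((M² + 2*M)*(3*M))*(-2) = (3*M*(M² + 2*M))*(-2) = -6*M*(M² + 2*M))
(p(74) - 1*(-15192)) - (-1)*j(12) = (6*74²*(-2 - 1*74) - 1*(-15192)) - (-1)*12 = (6*5476*(-2 - 74) + 15192) - 1*(-12) = (6*5476*(-76) + 15192) + 12 = (-2497056 + 15192) + 12 = -2481864 + 12 = -2481852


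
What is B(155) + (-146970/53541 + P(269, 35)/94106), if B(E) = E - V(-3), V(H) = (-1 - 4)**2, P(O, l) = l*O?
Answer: 71298016075/559836594 ≈ 127.35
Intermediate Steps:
P(O, l) = O*l
V(H) = 25 (V(H) = (-5)**2 = 25)
B(E) = -25 + E (B(E) = E - 1*25 = E - 25 = -25 + E)
B(155) + (-146970/53541 + P(269, 35)/94106) = (-25 + 155) + (-146970/53541 + (269*35)/94106) = 130 + (-146970*1/53541 + 9415*(1/94106)) = 130 + (-16330/5949 + 9415/94106) = 130 - 1480741145/559836594 = 71298016075/559836594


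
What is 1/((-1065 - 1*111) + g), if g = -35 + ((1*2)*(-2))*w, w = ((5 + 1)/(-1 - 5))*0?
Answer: -1/1211 ≈ -0.00082576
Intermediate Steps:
w = 0 (w = (6/(-6))*0 = (6*(-1/6))*0 = -1*0 = 0)
g = -35 (g = -35 + ((1*2)*(-2))*0 = -35 + (2*(-2))*0 = -35 - 4*0 = -35 + 0 = -35)
1/((-1065 - 1*111) + g) = 1/((-1065 - 1*111) - 35) = 1/((-1065 - 111) - 35) = 1/(-1176 - 35) = 1/(-1211) = -1/1211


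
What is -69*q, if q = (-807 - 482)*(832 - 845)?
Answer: -1156233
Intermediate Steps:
q = 16757 (q = -1289*(-13) = 16757)
-69*q = -69*16757 = -1156233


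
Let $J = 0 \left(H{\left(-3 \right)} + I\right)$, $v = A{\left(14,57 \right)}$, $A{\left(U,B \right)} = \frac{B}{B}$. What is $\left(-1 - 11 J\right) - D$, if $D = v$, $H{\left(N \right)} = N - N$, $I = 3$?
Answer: $-2$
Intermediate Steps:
$A{\left(U,B \right)} = 1$
$v = 1$
$H{\left(N \right)} = 0$
$D = 1$
$J = 0$ ($J = 0 \left(0 + 3\right) = 0 \cdot 3 = 0$)
$\left(-1 - 11 J\right) - D = \left(-1 - 0\right) - 1 = \left(-1 + 0\right) - 1 = -1 - 1 = -2$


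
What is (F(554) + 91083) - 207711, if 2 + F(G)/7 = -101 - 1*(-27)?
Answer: -117160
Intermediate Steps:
F(G) = -532 (F(G) = -14 + 7*(-101 - 1*(-27)) = -14 + 7*(-101 + 27) = -14 + 7*(-74) = -14 - 518 = -532)
(F(554) + 91083) - 207711 = (-532 + 91083) - 207711 = 90551 - 207711 = -117160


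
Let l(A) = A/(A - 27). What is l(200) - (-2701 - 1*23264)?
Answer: 4492145/173 ≈ 25966.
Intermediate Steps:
l(A) = A/(-27 + A)
l(200) - (-2701 - 1*23264) = 200/(-27 + 200) - (-2701 - 1*23264) = 200/173 - (-2701 - 23264) = 200*(1/173) - 1*(-25965) = 200/173 + 25965 = 4492145/173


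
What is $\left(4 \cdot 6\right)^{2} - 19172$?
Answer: $-18596$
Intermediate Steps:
$\left(4 \cdot 6\right)^{2} - 19172 = 24^{2} - 19172 = 576 - 19172 = -18596$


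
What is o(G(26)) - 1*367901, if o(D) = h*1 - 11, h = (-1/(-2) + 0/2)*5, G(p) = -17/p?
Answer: -735819/2 ≈ -3.6791e+5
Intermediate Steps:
h = 5/2 (h = (-1*(-½) + 0*(½))*5 = (½ + 0)*5 = (½)*5 = 5/2 ≈ 2.5000)
o(D) = -17/2 (o(D) = (5/2)*1 - 11 = 5/2 - 11 = -17/2)
o(G(26)) - 1*367901 = -17/2 - 1*367901 = -17/2 - 367901 = -735819/2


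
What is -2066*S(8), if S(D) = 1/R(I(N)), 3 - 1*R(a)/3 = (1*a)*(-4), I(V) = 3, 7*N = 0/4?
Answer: -2066/45 ≈ -45.911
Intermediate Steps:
N = 0 (N = (0/4)/7 = (0*(¼))/7 = (⅐)*0 = 0)
R(a) = 9 + 12*a (R(a) = 9 - 3*1*a*(-4) = 9 - 3*a*(-4) = 9 - (-12)*a = 9 + 12*a)
S(D) = 1/45 (S(D) = 1/(9 + 12*3) = 1/(9 + 36) = 1/45)
-2066*S(8) = -2066*1/45 = -2066/45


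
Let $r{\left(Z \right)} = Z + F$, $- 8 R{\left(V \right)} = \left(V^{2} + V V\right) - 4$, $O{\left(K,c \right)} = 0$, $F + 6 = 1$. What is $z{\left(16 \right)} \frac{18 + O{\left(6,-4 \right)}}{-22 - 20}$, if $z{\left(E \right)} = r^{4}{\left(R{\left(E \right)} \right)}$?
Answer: $- \frac{1056826083}{112} \approx -9.436 \cdot 10^{6}$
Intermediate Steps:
$F = -5$ ($F = -6 + 1 = -5$)
$R{\left(V \right)} = \frac{1}{2} - \frac{V^{2}}{4}$ ($R{\left(V \right)} = - \frac{\left(V^{2} + V V\right) - 4}{8} = - \frac{\left(V^{2} + V^{2}\right) - 4}{8} = - \frac{2 V^{2} - 4}{8} = - \frac{-4 + 2 V^{2}}{8} = \frac{1}{2} - \frac{V^{2}}{4}$)
$r{\left(Z \right)} = -5 + Z$ ($r{\left(Z \right)} = Z - 5 = -5 + Z$)
$z{\left(E \right)} = \left(- \frac{9}{2} - \frac{E^{2}}{4}\right)^{4}$ ($z{\left(E \right)} = \left(-5 - \left(- \frac{1}{2} + \frac{E^{2}}{4}\right)\right)^{4} = \left(- \frac{9}{2} - \frac{E^{2}}{4}\right)^{4}$)
$z{\left(16 \right)} \frac{18 + O{\left(6,-4 \right)}}{-22 - 20} = \frac{\left(18 + 16^{2}\right)^{4}}{256} \frac{18 + 0}{-22 - 20} = \frac{\left(18 + 256\right)^{4}}{256} \frac{18}{-42} = \frac{274^{4}}{256} \cdot 18 \left(- \frac{1}{42}\right) = \frac{1}{256} \cdot 5636405776 \left(- \frac{3}{7}\right) = \frac{352275361}{16} \left(- \frac{3}{7}\right) = - \frac{1056826083}{112}$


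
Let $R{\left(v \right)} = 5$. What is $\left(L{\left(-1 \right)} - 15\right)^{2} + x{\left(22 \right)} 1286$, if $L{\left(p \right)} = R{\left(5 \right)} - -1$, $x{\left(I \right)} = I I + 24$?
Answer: $653369$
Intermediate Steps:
$x{\left(I \right)} = 24 + I^{2}$ ($x{\left(I \right)} = I^{2} + 24 = 24 + I^{2}$)
$L{\left(p \right)} = 6$ ($L{\left(p \right)} = 5 - -1 = 5 + 1 = 6$)
$\left(L{\left(-1 \right)} - 15\right)^{2} + x{\left(22 \right)} 1286 = \left(6 - 15\right)^{2} + \left(24 + 22^{2}\right) 1286 = \left(-9\right)^{2} + \left(24 + 484\right) 1286 = 81 + 508 \cdot 1286 = 81 + 653288 = 653369$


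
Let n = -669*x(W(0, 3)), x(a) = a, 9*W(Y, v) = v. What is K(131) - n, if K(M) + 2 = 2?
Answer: 223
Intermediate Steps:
W(Y, v) = v/9
n = -223 (n = -223*3/3 = -669*1/3 = -223)
K(M) = 0 (K(M) = -2 + 2 = 0)
K(131) - n = 0 - 1*(-223) = 0 + 223 = 223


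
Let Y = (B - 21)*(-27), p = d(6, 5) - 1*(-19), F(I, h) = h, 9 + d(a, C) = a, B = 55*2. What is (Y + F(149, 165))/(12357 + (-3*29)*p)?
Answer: -746/3655 ≈ -0.20410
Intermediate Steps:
B = 110
d(a, C) = -9 + a
p = 16 (p = (-9 + 6) - 1*(-19) = -3 + 19 = 16)
Y = -2403 (Y = (110 - 21)*(-27) = 89*(-27) = -2403)
(Y + F(149, 165))/(12357 + (-3*29)*p) = (-2403 + 165)/(12357 - 3*29*16) = -2238/(12357 - 87*16) = -2238/(12357 - 1392) = -2238/10965 = -2238*1/10965 = -746/3655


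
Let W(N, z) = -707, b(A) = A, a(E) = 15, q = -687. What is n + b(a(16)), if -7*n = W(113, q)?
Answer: 116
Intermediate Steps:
n = 101 (n = -⅐*(-707) = 101)
n + b(a(16)) = 101 + 15 = 116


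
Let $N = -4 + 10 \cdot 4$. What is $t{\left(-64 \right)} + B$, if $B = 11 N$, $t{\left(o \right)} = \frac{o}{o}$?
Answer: $397$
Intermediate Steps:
$t{\left(o \right)} = 1$
$N = 36$ ($N = -4 + 40 = 36$)
$B = 396$ ($B = 11 \cdot 36 = 396$)
$t{\left(-64 \right)} + B = 1 + 396 = 397$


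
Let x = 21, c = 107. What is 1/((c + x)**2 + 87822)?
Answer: 1/104206 ≈ 9.5964e-6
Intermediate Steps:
1/((c + x)**2 + 87822) = 1/((107 + 21)**2 + 87822) = 1/(128**2 + 87822) = 1/(16384 + 87822) = 1/104206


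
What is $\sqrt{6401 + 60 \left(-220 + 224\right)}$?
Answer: $\sqrt{6641} \approx 81.492$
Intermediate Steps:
$\sqrt{6401 + 60 \left(-220 + 224\right)} = \sqrt{6401 + 60 \cdot 4} = \sqrt{6401 + 240} = \sqrt{6641}$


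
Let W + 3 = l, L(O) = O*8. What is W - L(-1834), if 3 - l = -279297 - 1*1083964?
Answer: 1377933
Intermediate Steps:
L(O) = 8*O
l = 1363264 (l = 3 - (-279297 - 1*1083964) = 3 - (-279297 - 1083964) = 3 - 1*(-1363261) = 3 + 1363261 = 1363264)
W = 1363261 (W = -3 + 1363264 = 1363261)
W - L(-1834) = 1363261 - 8*(-1834) = 1363261 - 1*(-14672) = 1363261 + 14672 = 1377933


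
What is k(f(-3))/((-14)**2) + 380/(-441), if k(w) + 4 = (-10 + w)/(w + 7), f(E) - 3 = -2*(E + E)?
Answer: -34187/38808 ≈ -0.88093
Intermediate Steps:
f(E) = 3 - 4*E (f(E) = 3 - 2*(E + E) = 3 - 4*E)
k(w) = -4 + (-10 + w)/(7 + w) (k(w) = -4 + (-10 + w)/(w + 7) = -4 + (-10 + w)/(7 + w))
k(f(-3))/((-14)**2) + 380/(-441) = ((-38 - 3*(3 - 4*(-3)))/(7 + (3 - 4*(-3))))/((-14)**2) + 380/(-441) = ((-38 - 3*(3 + 12))/(7 + (3 + 12)))/196 + 380*(-1/441) = ((-38 - 3*15)/(7 + 15))*(1/196) - 380/441 = ((-38 - 45)/22)*(1/196) - 380/441 = ((1/22)*(-83))*(1/196) - 380/441 = -83/22*1/196 - 380/441 = -83/4312 - 380/441 = -34187/38808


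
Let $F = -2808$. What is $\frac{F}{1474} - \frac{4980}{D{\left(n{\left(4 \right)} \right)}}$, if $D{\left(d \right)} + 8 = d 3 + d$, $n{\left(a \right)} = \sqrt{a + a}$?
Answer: $- \frac{920373}{1474} - \frac{1245 \sqrt{2}}{2} \approx -1504.8$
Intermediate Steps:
$n{\left(a \right)} = \sqrt{2} \sqrt{a}$ ($n{\left(a \right)} = \sqrt{2 a} = \sqrt{2} \sqrt{a}$)
$D{\left(d \right)} = -8 + 4 d$ ($D{\left(d \right)} = -8 + \left(d 3 + d\right) = -8 + \left(3 d + d\right) = -8 + 4 d$)
$\frac{F}{1474} - \frac{4980}{D{\left(n{\left(4 \right)} \right)}} = - \frac{2808}{1474} - \frac{4980}{-8 + 4 \sqrt{2} \sqrt{4}} = \left(-2808\right) \frac{1}{1474} - \frac{4980}{-8 + 4 \sqrt{2} \cdot 2} = - \frac{1404}{737} - \frac{4980}{-8 + 4 \cdot 2 \sqrt{2}} = - \frac{1404}{737} - \frac{4980}{-8 + 8 \sqrt{2}}$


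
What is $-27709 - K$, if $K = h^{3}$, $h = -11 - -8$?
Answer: $-27682$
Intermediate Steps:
$h = -3$ ($h = -11 + 8 = -3$)
$K = -27$ ($K = \left(-3\right)^{3} = -27$)
$-27709 - K = -27709 - -27 = -27709 + 27 = -27682$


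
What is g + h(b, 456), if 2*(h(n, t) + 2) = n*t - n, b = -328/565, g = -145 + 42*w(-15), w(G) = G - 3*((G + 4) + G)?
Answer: 267463/113 ≈ 2366.9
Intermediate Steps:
w(G) = -12 - 5*G (w(G) = G - 3*((4 + G) + G) = G - 3*(4 + 2*G) = G + (-12 - 6*G) = -12 - 5*G)
g = 2501 (g = -145 + 42*(-12 - 5*(-15)) = -145 + 42*(-12 + 75) = -145 + 42*63 = -145 + 2646 = 2501)
b = -328/565 (b = -328*1/565 = -328/565 ≈ -0.58053)
h(n, t) = -2 - n/2 + n*t/2 (h(n, t) = -2 + (n*t - n)/2 = -2 + (-n + n*t)/2 = -2 + (-n/2 + n*t/2) = -2 - n/2 + n*t/2)
g + h(b, 456) = 2501 + (-2 - ½*(-328/565) + (½)*(-328/565)*456) = 2501 + (-2 + 164/565 - 74784/565) = 2501 - 15150/113 = 267463/113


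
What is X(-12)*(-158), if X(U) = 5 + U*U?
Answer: -23542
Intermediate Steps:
X(U) = 5 + U**2
X(-12)*(-158) = (5 + (-12)**2)*(-158) = (5 + 144)*(-158) = 149*(-158) = -23542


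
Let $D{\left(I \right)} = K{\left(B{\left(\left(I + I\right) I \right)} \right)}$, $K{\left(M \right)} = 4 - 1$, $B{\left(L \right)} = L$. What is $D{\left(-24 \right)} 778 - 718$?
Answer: $1616$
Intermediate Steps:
$K{\left(M \right)} = 3$
$D{\left(I \right)} = 3$
$D{\left(-24 \right)} 778 - 718 = 3 \cdot 778 - 718 = 2334 - 718 = 1616$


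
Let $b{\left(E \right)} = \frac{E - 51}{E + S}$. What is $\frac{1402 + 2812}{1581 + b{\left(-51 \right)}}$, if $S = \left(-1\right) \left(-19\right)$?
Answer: $\frac{9632}{3621} \approx 2.66$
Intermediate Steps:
$S = 19$
$b{\left(E \right)} = \frac{-51 + E}{19 + E}$ ($b{\left(E \right)} = \frac{E - 51}{E + 19} = \frac{-51 + E}{19 + E}$)
$\frac{1402 + 2812}{1581 + b{\left(-51 \right)}} = \frac{1402 + 2812}{1581 + \frac{-51 - 51}{19 - 51}} = \frac{4214}{1581 + \frac{1}{-32} \left(-102\right)} = \frac{4214}{1581 - - \frac{51}{16}} = \frac{4214}{1581 + \frac{51}{16}} = \frac{4214}{\frac{25347}{16}} = 4214 \cdot \frac{16}{25347} = \frac{9632}{3621}$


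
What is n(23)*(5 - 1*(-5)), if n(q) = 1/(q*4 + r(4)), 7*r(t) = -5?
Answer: 70/639 ≈ 0.10955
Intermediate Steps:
r(t) = -5/7 (r(t) = (⅐)*(-5) = -5/7)
n(q) = 1/(-5/7 + 4*q) (n(q) = 1/(q*4 - 5/7) = 1/(4*q - 5/7) = 1/(-5/7 + 4*q))
n(23)*(5 - 1*(-5)) = (7/(-5 + 28*23))*(5 - 1*(-5)) = (7/(-5 + 644))*(5 + 5) = (7/639)*10 = 70/639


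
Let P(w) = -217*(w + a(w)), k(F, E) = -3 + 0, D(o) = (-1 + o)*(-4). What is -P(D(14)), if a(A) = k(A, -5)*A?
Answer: 22568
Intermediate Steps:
D(o) = 4 - 4*o
k(F, E) = -3
a(A) = -3*A
P(w) = 434*w (P(w) = -217*(w - 3*w) = -(-434)*w = 434*w)
-P(D(14)) = -434*(4 - 4*14) = -434*(4 - 56) = -434*(-52) = -1*(-22568) = 22568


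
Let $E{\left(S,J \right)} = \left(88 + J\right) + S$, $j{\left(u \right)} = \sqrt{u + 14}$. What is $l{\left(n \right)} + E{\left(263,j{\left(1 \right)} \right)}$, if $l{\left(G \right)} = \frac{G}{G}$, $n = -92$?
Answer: $352 + \sqrt{15} \approx 355.87$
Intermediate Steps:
$j{\left(u \right)} = \sqrt{14 + u}$
$E{\left(S,J \right)} = 88 + J + S$
$l{\left(G \right)} = 1$
$l{\left(n \right)} + E{\left(263,j{\left(1 \right)} \right)} = 1 + \left(88 + \sqrt{14 + 1} + 263\right) = 1 + \left(88 + \sqrt{15} + 263\right) = 1 + \left(351 + \sqrt{15}\right) = 352 + \sqrt{15}$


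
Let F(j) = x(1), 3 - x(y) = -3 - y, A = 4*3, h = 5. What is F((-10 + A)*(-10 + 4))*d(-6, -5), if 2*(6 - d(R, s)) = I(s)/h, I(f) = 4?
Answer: 196/5 ≈ 39.200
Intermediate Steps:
A = 12
d(R, s) = 28/5 (d(R, s) = 6 - 2/5 = 28/5)
x(y) = 6 + y (x(y) = 3 - (-3 - y) = 3 + (3 + y) = 6 + y)
F(j) = 7 (F(j) = 6 + 1 = 7)
F((-10 + A)*(-10 + 4))*d(-6, -5) = 7*(28/5) = 196/5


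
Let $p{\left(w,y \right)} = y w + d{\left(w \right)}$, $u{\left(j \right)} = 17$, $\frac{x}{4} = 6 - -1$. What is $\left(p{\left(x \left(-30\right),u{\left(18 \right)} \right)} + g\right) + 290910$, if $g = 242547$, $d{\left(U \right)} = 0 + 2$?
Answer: $519179$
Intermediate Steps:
$d{\left(U \right)} = 2$
$x = 28$ ($x = 4 \left(6 - -1\right) = 4 \left(6 + 1\right) = 4 \cdot 7 = 28$)
$p{\left(w,y \right)} = 2 + w y$ ($p{\left(w,y \right)} = y w + 2 = w y + 2 = 2 + w y$)
$\left(p{\left(x \left(-30\right),u{\left(18 \right)} \right)} + g\right) + 290910 = \left(\left(2 + 28 \left(-30\right) 17\right) + 242547\right) + 290910 = \left(\left(2 - 14280\right) + 242547\right) + 290910 = \left(-14278 + 242547\right) + 290910 = 228269 + 290910 = 519179$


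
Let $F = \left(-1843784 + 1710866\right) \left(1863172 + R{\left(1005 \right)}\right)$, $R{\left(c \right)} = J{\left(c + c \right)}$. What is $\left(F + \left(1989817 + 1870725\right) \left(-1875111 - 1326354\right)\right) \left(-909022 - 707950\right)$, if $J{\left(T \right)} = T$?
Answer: $20385661371628459032$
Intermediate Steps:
$R{\left(c \right)} = 2 c$ ($R{\left(c \right)} = c + c = 2 c$)
$F = -247916261076$ ($F = \left(-1843784 + 1710866\right) \left(1863172 + 2 \cdot 1005\right) = - 132918 \left(1863172 + 2010\right) = \left(-132918\right) 1865182 = -247916261076$)
$\left(F + \left(1989817 + 1870725\right) \left(-1875111 - 1326354\right)\right) \left(-909022 - 707950\right) = \left(-247916261076 + \left(1989817 + 1870725\right) \left(-1875111 - 1326354\right)\right) \left(-909022 - 707950\right) = \left(-247916261076 + 3860542 \left(-3201465\right)\right) \left(-1616972\right) = \left(-247916261076 - 12359390094030\right) \left(-1616972\right) = \left(-12607306355106\right) \left(-1616972\right) = 20385661371628459032$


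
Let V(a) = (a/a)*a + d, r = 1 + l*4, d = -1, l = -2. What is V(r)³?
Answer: -512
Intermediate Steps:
r = -7 (r = 1 - 2*4 = 1 - 8 = -7)
V(a) = -1 + a (V(a) = (a/a)*a - 1 = 1*a - 1 = a - 1 = -1 + a)
V(r)³ = (-1 - 7)³ = (-8)³ = -512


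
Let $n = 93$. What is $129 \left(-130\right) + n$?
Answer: $-16677$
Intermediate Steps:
$129 \left(-130\right) + n = 129 \left(-130\right) + 93 = -16770 + 93 = -16677$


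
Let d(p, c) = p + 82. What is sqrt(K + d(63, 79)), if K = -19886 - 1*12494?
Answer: I*sqrt(32235) ≈ 179.54*I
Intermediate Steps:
K = -32380 (K = -19886 - 12494 = -32380)
d(p, c) = 82 + p
sqrt(K + d(63, 79)) = sqrt(-32380 + (82 + 63)) = sqrt(-32380 + 145) = sqrt(-32235) = I*sqrt(32235)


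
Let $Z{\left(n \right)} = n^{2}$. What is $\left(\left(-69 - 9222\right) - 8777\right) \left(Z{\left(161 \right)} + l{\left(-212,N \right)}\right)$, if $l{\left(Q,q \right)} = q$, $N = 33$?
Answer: $-468936872$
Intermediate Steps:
$\left(\left(-69 - 9222\right) - 8777\right) \left(Z{\left(161 \right)} + l{\left(-212,N \right)}\right) = \left(\left(-69 - 9222\right) - 8777\right) \left(161^{2} + 33\right) = \left(\left(-69 - 9222\right) - 8777\right) \left(25921 + 33\right) = \left(-9291 - 8777\right) 25954 = \left(-18068\right) 25954 = -468936872$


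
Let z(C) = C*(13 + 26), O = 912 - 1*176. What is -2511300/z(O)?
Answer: -209275/2392 ≈ -87.490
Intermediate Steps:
O = 736 (O = 912 - 176 = 736)
z(C) = 39*C (z(C) = C*39 = 39*C)
-2511300/z(O) = -2511300/(39*736) = -2511300/28704 = -2511300*1/28704 = -209275/2392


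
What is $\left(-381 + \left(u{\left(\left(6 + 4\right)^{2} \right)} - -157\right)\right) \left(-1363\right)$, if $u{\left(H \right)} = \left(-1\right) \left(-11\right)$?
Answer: $290319$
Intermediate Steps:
$u{\left(H \right)} = 11$
$\left(-381 + \left(u{\left(\left(6 + 4\right)^{2} \right)} - -157\right)\right) \left(-1363\right) = \left(-381 + \left(11 - -157\right)\right) \left(-1363\right) = \left(-381 + \left(11 + 157\right)\right) \left(-1363\right) = \left(-381 + 168\right) \left(-1363\right) = \left(-213\right) \left(-1363\right) = 290319$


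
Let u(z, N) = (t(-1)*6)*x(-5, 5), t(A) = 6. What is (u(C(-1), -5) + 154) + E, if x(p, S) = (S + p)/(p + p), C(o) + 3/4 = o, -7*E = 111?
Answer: 967/7 ≈ 138.14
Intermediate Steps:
E = -111/7 (E = -⅐*111 = -111/7 ≈ -15.857)
C(o) = -¾ + o
x(p, S) = (S + p)/(2*p) (x(p, S) = (S + p)/((2*p)) = (S + p)*(1/(2*p)) = (S + p)/(2*p))
u(z, N) = 0 (u(z, N) = (6*6)*((½)*(5 - 5)/(-5)) = 36*((½)*(-⅕)*0) = 36*0 = 0)
(u(C(-1), -5) + 154) + E = (0 + 154) - 111/7 = 154 - 111/7 = 967/7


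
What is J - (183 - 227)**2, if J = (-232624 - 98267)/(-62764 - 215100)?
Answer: -537613813/277864 ≈ -1934.8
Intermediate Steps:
J = 330891/277864 (J = -330891/(-277864) = -330891*(-1/277864) = 330891/277864 ≈ 1.1908)
J - (183 - 227)**2 = 330891/277864 - (183 - 227)**2 = 330891/277864 - 1*(-44)**2 = 330891/277864 - 1*1936 = 330891/277864 - 1936 = -537613813/277864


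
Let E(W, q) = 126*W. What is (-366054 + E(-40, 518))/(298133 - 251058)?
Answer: -371094/47075 ≈ -7.8830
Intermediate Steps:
(-366054 + E(-40, 518))/(298133 - 251058) = (-366054 + 126*(-40))/(298133 - 251058) = (-366054 - 5040)/47075 = -371094*1/47075 = -371094/47075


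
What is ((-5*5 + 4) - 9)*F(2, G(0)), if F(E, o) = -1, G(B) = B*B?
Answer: 30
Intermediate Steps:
G(B) = B**2
((-5*5 + 4) - 9)*F(2, G(0)) = ((-5*5 + 4) - 9)*(-1) = ((-25 + 4) - 9)*(-1) = (-21 - 9)*(-1) = -30*(-1) = 30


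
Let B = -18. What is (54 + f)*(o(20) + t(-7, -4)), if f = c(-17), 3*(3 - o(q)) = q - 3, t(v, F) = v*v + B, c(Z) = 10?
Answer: 5440/3 ≈ 1813.3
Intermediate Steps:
t(v, F) = -18 + v**2 (t(v, F) = v*v - 18 = v**2 - 18 = -18 + v**2)
o(q) = 4 - q/3 (o(q) = 3 - (q - 3)/3 = 3 - (-3 + q)/3 = 3 + (1 - q/3) = 4 - q/3)
f = 10
(54 + f)*(o(20) + t(-7, -4)) = (54 + 10)*((4 - 1/3*20) + (-18 + (-7)**2)) = 64*((4 - 20/3) + (-18 + 49)) = 64*(-8/3 + 31) = 64*(85/3) = 5440/3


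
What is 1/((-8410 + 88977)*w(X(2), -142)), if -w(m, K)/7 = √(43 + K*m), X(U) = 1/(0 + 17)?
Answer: -√10013/332177741 ≈ -3.0124e-7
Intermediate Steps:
X(U) = 1/17
w(m, K) = -7*√(43 + K*m)
1/((-8410 + 88977)*w(X(2), -142)) = 1/((-8410 + 88977)*((-7*√(43 - 142*1/17)))) = 1/(80567*((-7*√(43 - 142/17)))) = 1/(80567*((-7*√10013/17))) = (-√10013/4123)/80567 = -√10013/332177741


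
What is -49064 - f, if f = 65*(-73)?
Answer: -44319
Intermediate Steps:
f = -4745
-49064 - f = -49064 - 1*(-4745) = -49064 + 4745 = -44319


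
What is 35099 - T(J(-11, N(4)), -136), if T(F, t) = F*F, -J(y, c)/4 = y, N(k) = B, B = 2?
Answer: 33163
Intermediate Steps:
N(k) = 2
J(y, c) = -4*y
T(F, t) = F²
35099 - T(J(-11, N(4)), -136) = 35099 - (-4*(-11))² = 35099 - 1*44² = 35099 - 1*1936 = 35099 - 1936 = 33163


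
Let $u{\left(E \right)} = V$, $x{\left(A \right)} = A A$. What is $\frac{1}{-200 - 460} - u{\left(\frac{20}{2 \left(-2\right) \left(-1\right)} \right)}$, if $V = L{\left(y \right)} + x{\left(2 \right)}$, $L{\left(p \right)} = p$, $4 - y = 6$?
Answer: $- \frac{1321}{660} \approx -2.0015$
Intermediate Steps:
$x{\left(A \right)} = A^{2}$
$y = -2$ ($y = 4 - 6 = -2$)
$V = 2$ ($V = -2 + 2^{2} = -2 + 4 = 2$)
$u{\left(E \right)} = 2$
$\frac{1}{-200 - 460} - u{\left(\frac{20}{2 \left(-2\right) \left(-1\right)} \right)} = \frac{1}{-200 - 460} - 2 = \frac{1}{-660} - 2 = - \frac{1}{660} - 2 = - \frac{1321}{660}$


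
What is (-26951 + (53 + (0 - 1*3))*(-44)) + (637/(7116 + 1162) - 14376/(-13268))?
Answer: -800399966965/27458126 ≈ -29150.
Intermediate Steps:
(-26951 + (53 + (0 - 1*3))*(-44)) + (637/(7116 + 1162) - 14376/(-13268)) = (-26951 + (53 + (0 - 3))*(-44)) + (637/8278 - 14376*(-1/13268)) = (-26951 + (53 - 3)*(-44)) + (637*(1/8278) + 3594/3317) = (-26951 + 50*(-44)) + (637/8278 + 3594/3317) = (-26951 - 2200) + 31864061/27458126 = -29151 + 31864061/27458126 = -800399966965/27458126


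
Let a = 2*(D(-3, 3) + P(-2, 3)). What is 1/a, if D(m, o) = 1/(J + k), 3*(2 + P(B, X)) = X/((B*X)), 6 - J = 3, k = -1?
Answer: -3/10 ≈ -0.30000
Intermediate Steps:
J = 3 (J = 6 - 1*3 = 6 - 3 = 3)
P(B, X) = -2 + 1/(3*B) (P(B, X) = -2 + (X/((B*X)))/3 = -2 + (X*(1/(B*X)))/3 = -2 + 1/(3*B))
D(m, o) = 1/2 (D(m, o) = 1/(3 - 1) = 1/2)
a = -10/3 (a = 2*(1/2 + (-2 + (1/3)/(-2))) = 2*(1/2 + (-2 + (1/3)*(-1/2))) = 2*(1/2 + (-2 - 1/6)) = 2*(1/2 - 13/6) = 2*(-5/3) = -10/3 ≈ -3.3333)
1/a = 1/(-10/3) = -3/10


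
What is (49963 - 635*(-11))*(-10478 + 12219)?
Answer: 99146468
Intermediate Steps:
(49963 - 635*(-11))*(-10478 + 12219) = (49963 + 6985)*1741 = 56948*1741 = 99146468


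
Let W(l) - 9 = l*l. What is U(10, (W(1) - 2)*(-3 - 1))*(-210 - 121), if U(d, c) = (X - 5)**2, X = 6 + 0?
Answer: -331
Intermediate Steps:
X = 6
W(l) = 9 + l**2 (W(l) = 9 + l*l = 9 + l**2)
U(d, c) = 1 (U(d, c) = (6 - 5)**2 = 1**2 = 1)
U(10, (W(1) - 2)*(-3 - 1))*(-210 - 121) = 1*(-210 - 121) = 1*(-331) = -331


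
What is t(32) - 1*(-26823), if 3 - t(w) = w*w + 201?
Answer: 25601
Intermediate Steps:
t(w) = -198 - w² (t(w) = 3 - (w*w + 201) = 3 - (w² + 201) = 3 - (201 + w²) = 3 + (-201 - w²) = -198 - w²)
t(32) - 1*(-26823) = (-198 - 1*32²) - 1*(-26823) = (-198 - 1*1024) + 26823 = (-198 - 1024) + 26823 = -1222 + 26823 = 25601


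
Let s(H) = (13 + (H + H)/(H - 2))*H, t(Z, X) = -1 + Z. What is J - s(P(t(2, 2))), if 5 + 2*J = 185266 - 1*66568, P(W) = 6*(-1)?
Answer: 118867/2 ≈ 59434.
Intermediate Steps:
P(W) = -6
s(H) = H*(13 + 2*H/(-2 + H)) (s(H) = (13 + (2*H)/(-2 + H))*H = (13 + 2*H/(-2 + H))*H = H*(13 + 2*H/(-2 + H)))
J = 118693/2 (J = -5/2 + (185266 - 1*66568)/2 = -5/2 + (185266 - 66568)/2 = -5/2 + (1/2)*118698 = -5/2 + 59349 = 118693/2 ≈ 59347.)
J - s(P(t(2, 2))) = 118693/2 - (-6)*(-26 + 15*(-6))/(-2 - 6) = 118693/2 - (-6)*(-26 - 90)/(-8) = 118693/2 - (-6)*(-1)*(-116)/8 = 118693/2 - 1*(-87) = 118693/2 + 87 = 118867/2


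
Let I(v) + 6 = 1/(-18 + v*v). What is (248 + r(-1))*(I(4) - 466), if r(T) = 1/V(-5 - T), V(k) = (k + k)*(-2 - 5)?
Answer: -1875015/16 ≈ -1.1719e+5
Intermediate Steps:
V(k) = -14*k (V(k) = (2*k)*(-7) = -14*k)
I(v) = -6 + 1/(-18 + v**2) (I(v) = -6 + 1/(-18 + v*v) = -6 + 1/(-18 + v**2))
r(T) = 1/(70 + 14*T) (r(T) = 1/(-14*(-5 - T)) = 1/(70 + 14*T))
(248 + r(-1))*(I(4) - 466) = (248 + 1/(14*(5 - 1)))*((109 - 6*4**2)/(-18 + 4**2) - 466) = (248 + (1/14)/4)*((109 - 6*16)/(-18 + 16) - 466) = (248 + (1/14)*(1/4))*((109 - 96)/(-2) - 466) = (248 + 1/56)*(-1/2*13 - 466) = 13889*(-13/2 - 466)/56 = (13889/56)*(-945/2) = -1875015/16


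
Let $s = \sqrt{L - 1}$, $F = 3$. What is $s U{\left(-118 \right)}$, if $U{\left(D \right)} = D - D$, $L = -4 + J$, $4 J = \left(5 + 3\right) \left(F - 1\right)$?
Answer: $0$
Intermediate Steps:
$J = 4$ ($J = \frac{\left(5 + 3\right) \left(3 - 1\right)}{4} = \frac{8 \cdot 2}{4} = \frac{1}{4} \cdot 16 = 4$)
$L = 0$ ($L = -4 + 4 = 0$)
$U{\left(D \right)} = 0$
$s = i$ ($s = \sqrt{0 - 1} = \sqrt{-1} = i \approx 1.0 i$)
$s U{\left(-118 \right)} = i 0 = 0$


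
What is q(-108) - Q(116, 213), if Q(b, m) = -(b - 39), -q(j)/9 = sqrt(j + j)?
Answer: 77 - 54*I*sqrt(6) ≈ 77.0 - 132.27*I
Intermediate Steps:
q(j) = -9*sqrt(2)*sqrt(j) (q(j) = -9*sqrt(j + j) = -9*sqrt(2)*sqrt(j))
Q(b, m) = 39 - b (Q(b, m) = -(-39 + b) = 39 - b)
q(-108) - Q(116, 213) = -9*sqrt(2)*sqrt(-108) - (39 - 1*116) = -9*sqrt(2)*6*I*sqrt(3) - (39 - 116) = -54*I*sqrt(6) - 1*(-77) = -54*I*sqrt(6) + 77 = 77 - 54*I*sqrt(6)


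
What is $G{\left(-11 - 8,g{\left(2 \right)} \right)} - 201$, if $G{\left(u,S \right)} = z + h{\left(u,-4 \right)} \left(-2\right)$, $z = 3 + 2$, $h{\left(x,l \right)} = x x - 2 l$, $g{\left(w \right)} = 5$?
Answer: $-934$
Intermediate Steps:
$h{\left(x,l \right)} = x^{2} - 2 l$
$z = 5$
$G{\left(u,S \right)} = -11 - 2 u^{2}$ ($G{\left(u,S \right)} = 5 + \left(u^{2} - -8\right) \left(-2\right) = 5 + \left(u^{2} + 8\right) \left(-2\right) = 5 + \left(8 + u^{2}\right) \left(-2\right) = 5 - \left(16 + 2 u^{2}\right) = -11 - 2 u^{2}$)
$G{\left(-11 - 8,g{\left(2 \right)} \right)} - 201 = \left(-11 - 2 \left(-11 - 8\right)^{2}\right) - 201 = \left(-11 - 2 \left(-19\right)^{2}\right) - 201 = \left(-11 - 722\right) - 201 = -733 - 201 = -934$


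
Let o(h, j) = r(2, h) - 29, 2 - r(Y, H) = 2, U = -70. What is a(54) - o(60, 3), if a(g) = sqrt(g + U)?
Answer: 29 + 4*I ≈ 29.0 + 4.0*I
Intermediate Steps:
r(Y, H) = 0 (r(Y, H) = 2 - 1*2 = 2 - 2 = 0)
o(h, j) = -29 (o(h, j) = 0 - 29 = -29)
a(g) = sqrt(-70 + g) (a(g) = sqrt(g - 70) = sqrt(-70 + g))
a(54) - o(60, 3) = sqrt(-70 + 54) - 1*(-29) = sqrt(-16) + 29 = 4*I + 29 = 29 + 4*I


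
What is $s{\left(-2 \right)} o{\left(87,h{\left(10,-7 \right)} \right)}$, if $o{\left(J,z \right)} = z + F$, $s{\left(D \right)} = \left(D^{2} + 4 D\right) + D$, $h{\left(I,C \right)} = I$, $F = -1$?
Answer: $-54$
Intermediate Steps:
$s{\left(D \right)} = D^{2} + 5 D$
$o{\left(J,z \right)} = -1 + z$ ($o{\left(J,z \right)} = z - 1 = -1 + z$)
$s{\left(-2 \right)} o{\left(87,h{\left(10,-7 \right)} \right)} = - 2 \left(5 - 2\right) \left(-1 + 10\right) = \left(-2\right) 3 \cdot 9 = \left(-6\right) 9 = -54$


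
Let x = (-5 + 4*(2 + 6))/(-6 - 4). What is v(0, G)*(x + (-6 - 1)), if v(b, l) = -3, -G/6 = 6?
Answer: 291/10 ≈ 29.100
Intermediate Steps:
G = -36 (G = -6*6 = -36)
x = -27/10 (x = (-5 + 4*8)/(-10) = (-5 + 32)*(-⅒) = 27*(-⅒) = -27/10 ≈ -2.7000)
v(0, G)*(x + (-6 - 1)) = -3*(-27/10 + (-6 - 1)) = -3*(-27/10 - 7) = -3*(-97/10) = 291/10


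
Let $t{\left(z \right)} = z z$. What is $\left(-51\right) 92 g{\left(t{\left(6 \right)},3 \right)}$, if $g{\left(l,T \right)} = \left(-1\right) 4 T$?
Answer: $56304$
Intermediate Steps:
$t{\left(z \right)} = z^{2}$
$g{\left(l,T \right)} = - 4 T$
$\left(-51\right) 92 g{\left(t{\left(6 \right)},3 \right)} = \left(-51\right) 92 \left(\left(-4\right) 3\right) = \left(-4692\right) \left(-12\right) = 56304$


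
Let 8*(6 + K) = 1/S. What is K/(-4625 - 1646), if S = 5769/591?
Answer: 92107/96473064 ≈ 0.00095474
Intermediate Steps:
S = 1923/197 (S = 5769*(1/591) = 1923/197 ≈ 9.7614)
K = -92107/15384 (K = -6 + 1/(8*(1923/197)) = -6 + (⅛)*(197/1923) = -6 + 197/15384 = -92107/15384 ≈ -5.9872)
K/(-4625 - 1646) = -92107/(15384*(-4625 - 1646)) = -92107/15384/(-6271) = -92107/15384*(-1/6271) = 92107/96473064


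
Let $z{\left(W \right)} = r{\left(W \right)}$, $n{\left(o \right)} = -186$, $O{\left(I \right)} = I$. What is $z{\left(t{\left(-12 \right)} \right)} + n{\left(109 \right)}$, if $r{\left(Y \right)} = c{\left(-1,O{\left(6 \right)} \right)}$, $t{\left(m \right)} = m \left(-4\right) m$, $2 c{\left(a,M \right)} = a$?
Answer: $- \frac{373}{2} \approx -186.5$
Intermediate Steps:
$c{\left(a,M \right)} = \frac{a}{2}$
$t{\left(m \right)} = - 4 m^{2}$ ($t{\left(m \right)} = - 4 m m = - 4 m^{2}$)
$r{\left(Y \right)} = - \frac{1}{2}$ ($r{\left(Y \right)} = \frac{1}{2} \left(-1\right) = - \frac{1}{2}$)
$z{\left(W \right)} = - \frac{1}{2}$
$z{\left(t{\left(-12 \right)} \right)} + n{\left(109 \right)} = - \frac{1}{2} - 186 = - \frac{373}{2}$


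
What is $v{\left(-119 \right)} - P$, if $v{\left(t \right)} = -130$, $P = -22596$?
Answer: $22466$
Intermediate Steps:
$v{\left(-119 \right)} - P = -130 - -22596 = -130 + 22596 = 22466$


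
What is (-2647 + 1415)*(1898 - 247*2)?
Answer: -1729728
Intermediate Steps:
(-2647 + 1415)*(1898 - 247*2) = -1232*(1898 - 494) = -1232*1404 = -1729728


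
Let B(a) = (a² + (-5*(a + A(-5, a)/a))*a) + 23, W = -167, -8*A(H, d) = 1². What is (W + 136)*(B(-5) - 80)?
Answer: 38781/8 ≈ 4847.6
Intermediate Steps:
A(H, d) = -⅛ (A(H, d) = -⅛*1² = -⅛*1 = -⅛)
B(a) = 23 + a² + a*(-5*a + 5/(8*a)) (B(a) = (a² + (-5*(a - 1/(8*a)))*a) + 23 = (a² + (-5*a + 5/(8*a))*a) + 23 = (a² + a*(-5*a + 5/(8*a))) + 23 = 23 + a² + a*(-5*a + 5/(8*a)))
(W + 136)*(B(-5) - 80) = (-167 + 136)*((189/8 - 4*(-5)²) - 80) = -31*((189/8 - 4*25) - 80) = -31*((189/8 - 100) - 80) = -31*(-611/8 - 80) = -31*(-1251/8) = 38781/8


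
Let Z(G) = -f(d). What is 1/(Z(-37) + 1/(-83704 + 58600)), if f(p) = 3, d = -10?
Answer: -25104/75313 ≈ -0.33333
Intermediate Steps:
Z(G) = -3 (Z(G) = -1*3 = -3)
1/(Z(-37) + 1/(-83704 + 58600)) = 1/(-3 + 1/(-83704 + 58600)) = 1/(-3 + 1/(-25104)) = 1/(-3 - 1/25104) = 1/(-75313/25104) = -25104/75313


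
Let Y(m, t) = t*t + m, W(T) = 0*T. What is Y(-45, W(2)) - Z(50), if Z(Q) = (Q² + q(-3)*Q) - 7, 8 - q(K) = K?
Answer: -3088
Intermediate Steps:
q(K) = 8 - K
W(T) = 0
Y(m, t) = m + t² (Y(m, t) = t² + m = m + t²)
Z(Q) = -7 + Q² + 11*Q (Z(Q) = (Q² + (8 - 1*(-3))*Q) - 7 = (Q² + (8 + 3)*Q) - 7 = (Q² + 11*Q) - 7 = -7 + Q² + 11*Q)
Y(-45, W(2)) - Z(50) = (-45 + 0²) - (-7 + 50² + 11*50) = (-45 + 0) - (-7 + 2500 + 550) = -45 - 1*3043 = -45 - 3043 = -3088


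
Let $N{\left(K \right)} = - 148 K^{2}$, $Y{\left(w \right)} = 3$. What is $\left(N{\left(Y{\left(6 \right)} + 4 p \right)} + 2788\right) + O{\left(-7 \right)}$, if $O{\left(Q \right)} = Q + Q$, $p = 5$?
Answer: $-75518$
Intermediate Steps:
$O{\left(Q \right)} = 2 Q$
$\left(N{\left(Y{\left(6 \right)} + 4 p \right)} + 2788\right) + O{\left(-7 \right)} = \left(- 148 \left(3 + 4 \cdot 5\right)^{2} + 2788\right) + 2 \left(-7\right) = \left(- 148 \left(3 + 20\right)^{2} + 2788\right) - 14 = \left(- 148 \cdot 23^{2} + 2788\right) - 14 = \left(\left(-148\right) 529 + 2788\right) - 14 = \left(-78292 + 2788\right) - 14 = -75504 - 14 = -75518$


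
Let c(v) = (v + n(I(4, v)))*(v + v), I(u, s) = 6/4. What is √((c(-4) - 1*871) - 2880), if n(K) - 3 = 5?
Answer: I*√3783 ≈ 61.506*I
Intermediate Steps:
I(u, s) = 3/2 (I(u, s) = 6*(¼) = 3/2)
n(K) = 8 (n(K) = 3 + 5 = 8)
c(v) = 2*v*(8 + v) (c(v) = (v + 8)*(v + v) = (8 + v)*(2*v) = 2*v*(8 + v))
√((c(-4) - 1*871) - 2880) = √((2*(-4)*(8 - 4) - 1*871) - 2880) = √((2*(-4)*4 - 871) - 2880) = √((-32 - 871) - 2880) = √(-903 - 2880) = √(-3783) = I*√3783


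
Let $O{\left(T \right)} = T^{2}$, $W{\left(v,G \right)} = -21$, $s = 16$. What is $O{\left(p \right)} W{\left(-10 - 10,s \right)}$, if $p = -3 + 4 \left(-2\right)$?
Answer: $-2541$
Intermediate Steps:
$p = -11$ ($p = -3 - 8 = -11$)
$O{\left(p \right)} W{\left(-10 - 10,s \right)} = \left(-11\right)^{2} \left(-21\right) = 121 \left(-21\right) = -2541$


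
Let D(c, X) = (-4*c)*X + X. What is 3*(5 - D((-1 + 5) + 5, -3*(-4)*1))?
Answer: 1275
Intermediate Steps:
D(c, X) = X - 4*X*c (D(c, X) = -4*X*c + X = X - 4*X*c)
3*(5 - D((-1 + 5) + 5, -3*(-4)*1)) = 3*(5 - -3*(-4)*1*(1 - 4*((-1 + 5) + 5))) = 3*(5 - 12*1*(1 - 4*(4 + 5))) = 3*(5 - 12*(1 - 4*9)) = 3*(5 - 12*(1 - 36)) = 3*(5 - 12*(-35)) = 3*(5 - 1*(-420)) = 3*(5 + 420) = 3*425 = 1275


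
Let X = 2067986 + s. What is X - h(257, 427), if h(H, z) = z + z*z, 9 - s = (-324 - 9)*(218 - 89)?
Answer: 1928196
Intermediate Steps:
s = 42966 (s = 9 - (-324 - 9)*(218 - 89) = 9 - (-333)*129 = 9 - 1*(-42957) = 9 + 42957 = 42966)
h(H, z) = z + z**2
X = 2110952 (X = 2067986 + 42966 = 2110952)
X - h(257, 427) = 2110952 - 427*(1 + 427) = 2110952 - 427*428 = 2110952 - 1*182756 = 2110952 - 182756 = 1928196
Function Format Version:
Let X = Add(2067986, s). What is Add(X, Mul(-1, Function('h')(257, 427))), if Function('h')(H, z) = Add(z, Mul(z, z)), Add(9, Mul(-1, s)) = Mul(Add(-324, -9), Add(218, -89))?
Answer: 1928196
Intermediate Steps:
s = 42966 (s = Add(9, Mul(-1, Mul(Add(-324, -9), Add(218, -89)))) = Add(9, Mul(-1, Mul(-333, 129))) = Add(9, Mul(-1, -42957)) = Add(9, 42957) = 42966)
Function('h')(H, z) = Add(z, Pow(z, 2))
X = 2110952 (X = Add(2067986, 42966) = 2110952)
Add(X, Mul(-1, Function('h')(257, 427))) = Add(2110952, Mul(-1, Mul(427, Add(1, 427)))) = Add(2110952, Mul(-1, Mul(427, 428))) = Add(2110952, Mul(-1, 182756)) = Add(2110952, -182756) = 1928196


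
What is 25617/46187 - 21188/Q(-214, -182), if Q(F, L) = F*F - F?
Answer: 100014007/1062531935 ≈ 0.094128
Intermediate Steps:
Q(F, L) = F**2 - F
25617/46187 - 21188/Q(-214, -182) = 25617/46187 - 21188*(-1/(214*(-1 - 214))) = 25617*(1/46187) - 21188/((-214*(-215))) = 25617/46187 - 21188/46010 = 25617/46187 - 21188*1/46010 = 25617/46187 - 10594/23005 = 100014007/1062531935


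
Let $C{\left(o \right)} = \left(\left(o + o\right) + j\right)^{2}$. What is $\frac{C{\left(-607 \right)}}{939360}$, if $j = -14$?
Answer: $\frac{94249}{58710} \approx 1.6053$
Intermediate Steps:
$C{\left(o \right)} = \left(-14 + 2 o\right)^{2}$ ($C{\left(o \right)} = \left(\left(o + o\right) - 14\right)^{2} = \left(2 o - 14\right)^{2} = \left(-14 + 2 o\right)^{2}$)
$\frac{C{\left(-607 \right)}}{939360} = \frac{4 \left(-7 - 607\right)^{2}}{939360} = 4 \left(-614\right)^{2} \cdot \frac{1}{939360} = 4 \cdot 376996 \cdot \frac{1}{939360} = 1507984 \cdot \frac{1}{939360} = \frac{94249}{58710}$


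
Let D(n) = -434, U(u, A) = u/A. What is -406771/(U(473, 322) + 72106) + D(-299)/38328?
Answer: -838381392751/148320448740 ≈ -5.6525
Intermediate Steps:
-406771/(U(473, 322) + 72106) + D(-299)/38328 = -406771/(473/322 + 72106) - 434/38328 = -406771/(473*(1/322) + 72106) - 434*1/38328 = -406771/(473/322 + 72106) - 217/19164 = -406771/23218605/322 - 217/19164 = -406771*322/23218605 - 217/19164 = -130980262/23218605 - 217/19164 = -838381392751/148320448740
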